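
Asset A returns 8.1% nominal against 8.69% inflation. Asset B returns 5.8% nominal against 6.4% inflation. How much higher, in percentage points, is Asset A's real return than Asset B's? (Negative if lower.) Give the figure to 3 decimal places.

Asset A real return: 1.081/1.0869 − 1 = -0.5428%.
Asset B real return: 1.058/1.064 − 1 = -0.5639%.
Difference: -0.5428 − (-0.5639) = 0.0211 pp.

0.021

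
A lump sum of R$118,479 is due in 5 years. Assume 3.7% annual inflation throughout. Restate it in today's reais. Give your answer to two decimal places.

Price-level factor over 5 years: (1 + 3.7%)^5 ≈ 1.1992059701.
Purchasing power today: R$118,479 divided by that factor.

R$98,797.87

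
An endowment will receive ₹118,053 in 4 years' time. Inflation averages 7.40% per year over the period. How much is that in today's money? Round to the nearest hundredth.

₹88,727.84

Price-level factor over 4 years: (1 + 7.40%)^4 ≈ 1.3305068826.
Purchasing power today: ₹118,053 divided by that factor.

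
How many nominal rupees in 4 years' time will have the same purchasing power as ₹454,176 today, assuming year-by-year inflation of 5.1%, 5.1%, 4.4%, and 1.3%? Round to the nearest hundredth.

Cumulative price-level factor: 1.051 × 1.051 × 1.044 × 1.013 ≈ 1.1681950888.
The nominal amount required is ₹454,176 scaled up by that factor.

₹530,566.17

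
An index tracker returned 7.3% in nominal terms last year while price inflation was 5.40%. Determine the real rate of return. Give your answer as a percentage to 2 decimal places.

1.80%

Real return via the Fisher equation: (1 + 7.3%)/(1 + 5.40%) − 1 = 1.073/1.0540 − 1 ≈ 0.01803.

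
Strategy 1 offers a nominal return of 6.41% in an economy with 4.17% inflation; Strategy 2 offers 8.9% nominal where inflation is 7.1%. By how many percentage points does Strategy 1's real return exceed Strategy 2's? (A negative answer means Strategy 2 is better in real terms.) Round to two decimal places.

0.47

Strategy 1 real return: 1.0641/1.0417 − 1 = 2.150%.
Strategy 2 real return: 1.089/1.071 − 1 = 1.681%.
Difference: 2.150 − 1.681 = 0.469 pp.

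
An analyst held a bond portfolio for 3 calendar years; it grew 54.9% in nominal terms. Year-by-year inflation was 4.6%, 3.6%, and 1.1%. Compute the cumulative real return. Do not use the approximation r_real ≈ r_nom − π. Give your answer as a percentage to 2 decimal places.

41.39%

Cumulative inflation factor: 1.046 × 1.036 × 1.011 ≈ 1.09558.
Nominal growth factor: 1.54900. Real growth factor = 1.54900 / 1.09558 ≈ 1.41387.
Total real return ≈ 41.3868%.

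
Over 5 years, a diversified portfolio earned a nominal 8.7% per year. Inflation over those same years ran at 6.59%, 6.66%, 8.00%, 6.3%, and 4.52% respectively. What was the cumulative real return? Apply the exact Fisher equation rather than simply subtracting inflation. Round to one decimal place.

11.2%

Cumulative inflation factor: 1.0659 × 1.0666 × 1.0800 × 1.063 × 1.0452 ≈ 1.36419.
Nominal growth factor: 1.51757. Real growth factor = 1.51757 / 1.36419 ≈ 1.11243.
Total real return ≈ 11.2431%.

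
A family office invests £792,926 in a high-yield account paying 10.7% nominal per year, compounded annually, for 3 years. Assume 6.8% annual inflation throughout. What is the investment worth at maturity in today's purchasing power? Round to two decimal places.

Nominal value at maturity: £792,926 × (1 + 10.7%)^3 ≈ £1,075,661.24.
Price-level factor over 3 years: (1 + 6.8%)^3 = 1.218186432.
Dividing the nominal maturity value by the price-level factor gives the value in today's money.

£883,002.15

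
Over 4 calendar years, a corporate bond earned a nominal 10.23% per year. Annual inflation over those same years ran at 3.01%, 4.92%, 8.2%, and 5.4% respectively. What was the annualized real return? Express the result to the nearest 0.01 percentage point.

4.62%

Cumulative inflation factor: 1.0301 × 1.0492 × 1.082 × 1.054 ≈ 1.23255.
Nominal growth factor: 1.47638. Real growth factor = 1.47638 / 1.23255 ≈ 1.19783.
Annualized: 1.19783^(1/4) − 1 ≈ 0.04616.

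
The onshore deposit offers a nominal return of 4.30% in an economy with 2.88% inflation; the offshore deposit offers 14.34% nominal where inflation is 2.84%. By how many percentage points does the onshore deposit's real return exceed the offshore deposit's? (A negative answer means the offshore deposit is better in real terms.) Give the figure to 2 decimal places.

The onshore deposit real return: 1.0430/1.0288 − 1 = 1.380%.
The offshore deposit real return: 1.1434/1.0284 − 1 = 11.182%.
Difference: 1.380 − 11.182 = -9.802 pp.

-9.80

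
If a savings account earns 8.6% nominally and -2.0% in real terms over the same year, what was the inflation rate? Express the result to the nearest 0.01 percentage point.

From (1+r_nom) = (1+r_real)(1+π), we get 1+π = (1 + 8.6%)/(1 − 2.0%) = 1.086/0.980 ≈ 1.10816.
So π ≈ 10.8163%.

10.82%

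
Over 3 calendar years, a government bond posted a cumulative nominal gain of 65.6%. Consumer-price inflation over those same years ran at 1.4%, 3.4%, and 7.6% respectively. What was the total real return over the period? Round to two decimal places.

Cumulative inflation factor: 1.014 × 1.034 × 1.076 ≈ 1.12816.
Nominal growth factor: 1.65600. Real growth factor = 1.65600 / 1.12816 ≈ 1.46788.
Total real return ≈ 46.7877%.

46.79%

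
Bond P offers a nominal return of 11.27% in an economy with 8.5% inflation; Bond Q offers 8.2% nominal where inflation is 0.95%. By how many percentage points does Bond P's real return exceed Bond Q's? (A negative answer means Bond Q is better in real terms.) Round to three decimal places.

Bond P real return: 1.1127/1.085 − 1 = 2.5530%.
Bond Q real return: 1.082/1.0095 − 1 = 7.1818%.
Difference: 2.5530 − 7.1818 = -4.6288 pp.

-4.629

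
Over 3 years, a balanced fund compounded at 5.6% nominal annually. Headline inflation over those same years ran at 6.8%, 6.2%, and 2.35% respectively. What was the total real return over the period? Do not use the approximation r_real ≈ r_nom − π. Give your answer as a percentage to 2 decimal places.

1.44%

Cumulative inflation factor: 1.068 × 1.062 × 1.0235 ≈ 1.16087.
Nominal growth factor: 1.17758. Real growth factor = 1.17758 / 1.16087 ≈ 1.01440.
Total real return ≈ 1.4397%.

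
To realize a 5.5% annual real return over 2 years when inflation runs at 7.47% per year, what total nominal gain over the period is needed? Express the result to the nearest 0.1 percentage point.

28.6%

Required annual nominal rate: (1+5.5%)(1+7.47%) − 1 = 13.38085%.
Cumulative over 2 years: (1 + 0.1338085)^2 − 1 ≈ 0.28552.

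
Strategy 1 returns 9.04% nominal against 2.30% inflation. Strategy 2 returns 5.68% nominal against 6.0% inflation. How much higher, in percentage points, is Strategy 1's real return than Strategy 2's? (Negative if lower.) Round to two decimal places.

6.89

Strategy 1 real return: 1.0904/1.0230 − 1 = 6.588%.
Strategy 2 real return: 1.0568/1.060 − 1 = -0.302%.
Difference: 6.588 − (-0.302) = 6.890 pp.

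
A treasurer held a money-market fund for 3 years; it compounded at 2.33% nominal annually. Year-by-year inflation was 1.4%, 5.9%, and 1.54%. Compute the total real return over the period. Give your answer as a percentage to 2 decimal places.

Cumulative inflation factor: 1.014 × 1.059 × 1.0154 ≈ 1.09036.
Nominal growth factor: 1.07154. Real growth factor = 1.07154 / 1.09036 ≈ 0.98274.
Total real return ≈ -1.7262%.

-1.73%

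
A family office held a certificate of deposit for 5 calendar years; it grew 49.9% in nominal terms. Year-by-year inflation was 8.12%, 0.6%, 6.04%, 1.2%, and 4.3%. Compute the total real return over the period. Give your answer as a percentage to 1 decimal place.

Cumulative inflation factor: 1.0812 × 1.006 × 1.0604 × 1.012 × 1.043 ≈ 1.21741.
Nominal growth factor: 1.49900. Real growth factor = 1.49900 / 1.21741 ≈ 1.23130.
Total real return ≈ 23.1298%.

23.1%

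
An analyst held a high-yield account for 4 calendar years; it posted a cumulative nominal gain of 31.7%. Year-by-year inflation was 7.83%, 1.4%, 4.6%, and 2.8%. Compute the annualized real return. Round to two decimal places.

Cumulative inflation factor: 1.0783 × 1.014 × 1.046 × 1.028 ≈ 1.17572.
Nominal growth factor: 1.31700. Real growth factor = 1.31700 / 1.17572 ≈ 1.12017.
Annualized: 1.12017^(1/4) − 1 ≈ 0.02878.

2.88%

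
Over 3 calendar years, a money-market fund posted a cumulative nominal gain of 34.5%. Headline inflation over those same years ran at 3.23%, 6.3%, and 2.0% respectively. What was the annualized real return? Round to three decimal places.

Cumulative inflation factor: 1.0323 × 1.063 × 1.020 ≈ 1.11928.
Nominal growth factor: 1.34500. Real growth factor = 1.34500 / 1.11928 ≈ 1.20166.
Annualized: 1.20166^(1/3) − 1 ≈ 0.06315.

6.315%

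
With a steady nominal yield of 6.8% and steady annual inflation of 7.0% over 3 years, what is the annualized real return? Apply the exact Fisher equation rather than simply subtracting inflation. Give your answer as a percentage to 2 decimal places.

With constant rates the annual real return is the same each year: (1+6.8%)/(1+7.0%) − 1 = -0.00187.

-0.19%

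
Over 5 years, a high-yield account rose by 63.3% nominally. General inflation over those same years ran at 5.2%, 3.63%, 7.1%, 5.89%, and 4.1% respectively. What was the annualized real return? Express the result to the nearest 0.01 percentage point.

4.88%

Cumulative inflation factor: 1.052 × 1.0363 × 1.071 × 1.0589 × 1.041 ≈ 1.28705.
Nominal growth factor: 1.63300. Real growth factor = 1.63300 / 1.28705 ≈ 1.26879.
Annualized: 1.26879^(1/5) − 1 ≈ 0.04876.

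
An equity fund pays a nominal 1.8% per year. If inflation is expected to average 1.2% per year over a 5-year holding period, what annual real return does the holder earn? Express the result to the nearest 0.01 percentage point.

0.59%

With constant rates the annual real return is the same each year: (1+1.8%)/(1+1.2%) − 1 = 0.00593.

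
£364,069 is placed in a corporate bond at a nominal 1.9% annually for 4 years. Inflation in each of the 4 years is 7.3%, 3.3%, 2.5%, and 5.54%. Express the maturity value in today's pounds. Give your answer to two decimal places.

£327,370.42

Nominal value at maturity: £364,069 × (1 + 1.9%)^4 ≈ £392,536.85.
Price-level factor over 4 years: 1.073 × 1.033 × 1.025 × 1.0554 ≈ 1.1990602301.
The maturity value deflated by that factor is the answer in today's purchasing power.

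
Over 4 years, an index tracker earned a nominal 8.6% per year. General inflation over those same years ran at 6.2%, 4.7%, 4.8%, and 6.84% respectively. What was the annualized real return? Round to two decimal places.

Cumulative inflation factor: 1.062 × 1.047 × 1.048 × 1.0684 ≈ 1.24499.
Nominal growth factor: 1.39097. Real growth factor = 1.39097 / 1.24499 ≈ 1.11726.
Annualized: 1.11726^(1/4) − 1 ≈ 0.02811.

2.81%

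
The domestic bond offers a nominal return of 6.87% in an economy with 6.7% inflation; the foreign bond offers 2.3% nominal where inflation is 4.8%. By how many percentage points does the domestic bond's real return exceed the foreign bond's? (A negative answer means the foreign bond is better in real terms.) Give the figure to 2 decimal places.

2.54

The domestic bond real return: 1.0687/1.067 − 1 = 0.159%.
The foreign bond real return: 1.023/1.048 − 1 = -2.385%.
Difference: 0.159 − (-2.385) = 2.544 pp.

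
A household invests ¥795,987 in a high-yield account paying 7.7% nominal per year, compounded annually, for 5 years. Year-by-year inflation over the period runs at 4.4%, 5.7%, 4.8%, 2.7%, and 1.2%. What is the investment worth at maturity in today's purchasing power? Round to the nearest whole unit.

Nominal value at maturity: ¥795,987 × (1 + 7.7%)^5 ≈ ¥1,153,412.
Price-level factor over 5 years: 1.044 × 1.057 × 1.048 × 1.027 × 1.012 ≈ 1.2019536613.
Dividing the nominal maturity value by the price-level factor gives the value in today's money.

¥959,614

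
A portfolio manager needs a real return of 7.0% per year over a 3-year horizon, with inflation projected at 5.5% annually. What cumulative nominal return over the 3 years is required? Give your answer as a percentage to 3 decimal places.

43.850%

Required annual nominal rate: (1+7.0%)(1+5.5%) − 1 = 12.885%.
Cumulative over 3 years: (1 + 0.12885)^3 − 1 ≈ 0.43850.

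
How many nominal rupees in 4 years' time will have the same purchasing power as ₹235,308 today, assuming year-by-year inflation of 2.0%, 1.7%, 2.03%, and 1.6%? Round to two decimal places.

Cumulative price-level factor: 1.020 × 1.017 × 1.0203 × 1.016 ≈ 1.0753323700.
The nominal amount required is ₹235,308 scaled up by that factor.

₹253,034.31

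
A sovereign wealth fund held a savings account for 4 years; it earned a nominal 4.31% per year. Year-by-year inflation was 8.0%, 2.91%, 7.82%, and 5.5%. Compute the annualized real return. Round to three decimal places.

Cumulative inflation factor: 1.080 × 1.0291 × 1.0782 × 1.055 ≈ 1.26425.
Nominal growth factor: 1.18387. Real growth factor = 1.18387 / 1.26425 ≈ 0.93642.
Annualized: 0.93642^(1/4) − 1 ≈ -0.01629.

-1.629%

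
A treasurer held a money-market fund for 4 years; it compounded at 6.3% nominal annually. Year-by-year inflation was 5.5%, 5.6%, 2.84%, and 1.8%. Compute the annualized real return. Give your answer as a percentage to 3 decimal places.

2.288%

Cumulative inflation factor: 1.055 × 1.056 × 1.0284 × 1.018 ≈ 1.16634.
Nominal growth factor: 1.27683. Real growth factor = 1.27683 / 1.16634 ≈ 1.09473.
Annualized: 1.09473^(1/4) − 1 ≈ 0.02288.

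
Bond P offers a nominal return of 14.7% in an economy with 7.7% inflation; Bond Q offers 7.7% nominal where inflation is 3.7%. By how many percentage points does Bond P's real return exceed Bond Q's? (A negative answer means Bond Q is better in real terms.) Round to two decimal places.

2.64

Bond P real return: 1.147/1.077 − 1 = 6.500%.
Bond Q real return: 1.077/1.037 − 1 = 3.857%.
Difference: 6.500 − 3.857 = 2.643 pp.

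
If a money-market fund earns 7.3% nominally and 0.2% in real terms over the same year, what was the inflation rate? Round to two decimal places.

7.09%

From (1+r_nom) = (1+r_real)(1+π), we get 1+π = (1 + 7.3%)/(1 + 0.2%) = 1.073/1.002 ≈ 1.07086.
So π ≈ 7.0858%.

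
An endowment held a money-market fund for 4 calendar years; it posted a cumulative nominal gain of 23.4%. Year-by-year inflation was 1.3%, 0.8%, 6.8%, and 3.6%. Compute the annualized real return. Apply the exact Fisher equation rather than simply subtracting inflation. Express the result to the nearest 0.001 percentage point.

Cumulative inflation factor: 1.013 × 1.008 × 1.068 × 1.036 ≈ 1.12980.
Nominal growth factor: 1.23400. Real growth factor = 1.23400 / 1.12980 ≈ 1.09223.
Annualized: 1.09223^(1/4) − 1 ≈ 0.02230.

2.230%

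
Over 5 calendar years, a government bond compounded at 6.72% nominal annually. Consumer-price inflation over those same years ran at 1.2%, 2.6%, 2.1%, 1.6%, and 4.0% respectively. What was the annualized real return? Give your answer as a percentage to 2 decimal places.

Cumulative inflation factor: 1.012 × 1.026 × 1.021 × 1.016 × 1.040 ≈ 1.12016.
Nominal growth factor: 1.38430. Real growth factor = 1.38430 / 1.12016 ≈ 1.23580.
Annualized: 1.23580^(1/5) − 1 ≈ 0.04325.

4.33%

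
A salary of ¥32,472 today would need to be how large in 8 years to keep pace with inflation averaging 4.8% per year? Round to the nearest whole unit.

¥47,250

Cumulative price-level factor: (1+4.8%)^8 ≈ 1.4550913573.
Multiplying ¥32,472 by the price-level factor gives the future nominal sum.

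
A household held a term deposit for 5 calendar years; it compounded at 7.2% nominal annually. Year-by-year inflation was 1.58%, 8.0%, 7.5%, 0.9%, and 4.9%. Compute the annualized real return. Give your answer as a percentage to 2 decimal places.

Cumulative inflation factor: 1.0158 × 1.080 × 1.075 × 1.009 × 1.049 ≈ 1.24827.
Nominal growth factor: 1.41571. Real growth factor = 1.41571 / 1.24827 ≈ 1.13414.
Annualized: 1.13414^(1/5) − 1 ≈ 0.02549.

2.55%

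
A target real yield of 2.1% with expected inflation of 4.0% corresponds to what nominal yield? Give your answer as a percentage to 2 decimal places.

By the Fisher equation, 1 + r_nom = (1 + 2.1%)(1 + 4.0%) = 1.021 × 1.040 = 1.06184.
So r_nom = 6.184%.

6.18%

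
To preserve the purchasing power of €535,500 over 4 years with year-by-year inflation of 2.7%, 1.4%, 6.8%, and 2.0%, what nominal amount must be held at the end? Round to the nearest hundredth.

€607,490.23

Cumulative price-level factor: 1.027 × 1.014 × 1.068 × 1.020 ≈ 1.1344355381.
The nominal amount required is €535,500 scaled up by that factor.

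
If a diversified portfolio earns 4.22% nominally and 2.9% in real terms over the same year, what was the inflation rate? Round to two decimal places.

From (1+r_nom) = (1+r_real)(1+π), we get 1+π = (1 + 4.22%)/(1 + 2.9%) = 1.0422/1.029 ≈ 1.01283.
So π ≈ 1.2828%.

1.28%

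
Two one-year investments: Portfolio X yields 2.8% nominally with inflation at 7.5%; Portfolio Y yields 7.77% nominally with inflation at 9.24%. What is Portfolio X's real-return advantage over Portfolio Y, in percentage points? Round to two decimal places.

-3.03

Portfolio X real return: 1.028/1.075 − 1 = -4.372%.
Portfolio Y real return: 1.0777/1.0924 − 1 = -1.346%.
Difference: -4.372 − (-1.346) = -3.026 pp.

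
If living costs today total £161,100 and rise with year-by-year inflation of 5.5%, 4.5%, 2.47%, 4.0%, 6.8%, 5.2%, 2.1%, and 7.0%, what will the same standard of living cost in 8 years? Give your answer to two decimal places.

£232,322.29

Cumulative price-level factor: 1.055 × 1.045 × 1.0247 × 1.040 × 1.068 × 1.052 × 1.021 × 1.070 ≈ 1.4420998706.
The nominal amount required is £161,100 scaled up by that factor.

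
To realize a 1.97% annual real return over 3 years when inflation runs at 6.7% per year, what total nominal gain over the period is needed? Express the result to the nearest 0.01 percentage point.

28.80%

Required annual nominal rate: (1+1.97%)(1+6.7%) − 1 = 8.80199%.
Cumulative over 3 years: (1 + 0.0880199)^3 − 1 ≈ 0.28798.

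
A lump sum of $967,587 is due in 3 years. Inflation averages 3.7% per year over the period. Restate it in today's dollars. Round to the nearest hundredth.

$867,668.35

Price-level factor over 3 years: (1 + 3.7%)^3 = 1.115157653.
Purchasing power today: $967,587 divided by that factor.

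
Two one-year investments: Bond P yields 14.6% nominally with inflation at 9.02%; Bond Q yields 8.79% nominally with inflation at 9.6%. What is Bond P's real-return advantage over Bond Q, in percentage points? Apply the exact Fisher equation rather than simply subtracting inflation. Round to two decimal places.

Bond P real return: 1.146/1.0902 − 1 = 5.118%.
Bond Q real return: 1.0879/1.096 − 1 = -0.739%.
Difference: 5.118 − (-0.739) = 5.857 pp.

5.86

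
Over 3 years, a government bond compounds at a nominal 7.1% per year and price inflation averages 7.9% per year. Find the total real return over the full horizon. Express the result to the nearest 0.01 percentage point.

-2.21%

The annual real rate is (1+7.1%)/(1+7.9%) − 1 = -0.7414%.
Compounded over 3 years: (1 + -0.007414)^3 − 1 ≈ -0.02208.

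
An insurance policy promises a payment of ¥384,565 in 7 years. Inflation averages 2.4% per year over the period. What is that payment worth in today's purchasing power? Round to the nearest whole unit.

Price-level factor over 7 years: (1 + 2.4%)^7 ≈ 1.1805916207.
Purchasing power today: ¥384,565 divided by that factor.

¥325,739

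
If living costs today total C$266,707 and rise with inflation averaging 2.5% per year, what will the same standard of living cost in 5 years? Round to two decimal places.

C$301,754.49

Cumulative price-level factor: (1+2.5%)^5 ≈ 1.1314082129.
Multiplying C$266,707 by the price-level factor gives the future nominal sum.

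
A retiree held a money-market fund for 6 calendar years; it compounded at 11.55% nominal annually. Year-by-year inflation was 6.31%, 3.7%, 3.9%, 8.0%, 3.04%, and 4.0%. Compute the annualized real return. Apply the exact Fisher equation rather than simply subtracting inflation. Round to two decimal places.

6.43%

Cumulative inflation factor: 1.0631 × 1.037 × 1.039 × 1.080 × 1.0304 × 1.040 ≈ 1.32566.
Nominal growth factor: 1.92671. Real growth factor = 1.92671 / 1.32566 ≈ 1.45340.
Annualized: 1.45340^(1/6) − 1 ≈ 0.06430.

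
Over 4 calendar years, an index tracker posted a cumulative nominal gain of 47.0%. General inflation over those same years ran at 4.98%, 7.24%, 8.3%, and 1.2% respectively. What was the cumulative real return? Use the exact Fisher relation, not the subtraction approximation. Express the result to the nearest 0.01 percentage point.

Cumulative inflation factor: 1.0498 × 1.0724 × 1.083 × 1.012 ≈ 1.23388.
Nominal growth factor: 1.47000. Real growth factor = 1.47000 / 1.23388 ≈ 1.19137.
Total real return ≈ 19.1365%.

19.14%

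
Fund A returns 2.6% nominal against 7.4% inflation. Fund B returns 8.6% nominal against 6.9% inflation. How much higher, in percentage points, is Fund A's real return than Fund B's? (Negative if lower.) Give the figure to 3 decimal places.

Fund A real return: 1.026/1.074 − 1 = -4.4693%.
Fund B real return: 1.086/1.069 − 1 = 1.5903%.
Difference: -4.4693 − 1.5903 = -6.0596 pp.

-6.060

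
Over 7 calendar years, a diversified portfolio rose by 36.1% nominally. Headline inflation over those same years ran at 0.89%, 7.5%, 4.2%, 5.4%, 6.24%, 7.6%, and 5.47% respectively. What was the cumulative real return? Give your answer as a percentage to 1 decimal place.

Cumulative inflation factor: 1.0089 × 1.075 × 1.042 × 1.054 × 1.0624 × 1.076 × 1.0547 ≈ 1.43613.
Nominal growth factor: 1.36100. Real growth factor = 1.36100 / 1.43613 ≈ 0.94768.
Total real return ≈ -5.2315%.

-5.2%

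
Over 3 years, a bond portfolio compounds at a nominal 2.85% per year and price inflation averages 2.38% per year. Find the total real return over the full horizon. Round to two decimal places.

The annual real rate is (1+2.85%)/(1+2.38%) − 1 = 0.4591%.
Compounded over 3 years: (1 + 0.004591)^3 − 1 ≈ 0.01384.

1.38%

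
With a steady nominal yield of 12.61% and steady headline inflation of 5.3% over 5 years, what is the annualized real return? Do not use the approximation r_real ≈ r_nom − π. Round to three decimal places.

6.942%

With constant rates the annual real return is the same each year: (1+12.61%)/(1+5.3%) − 1 = 0.06942.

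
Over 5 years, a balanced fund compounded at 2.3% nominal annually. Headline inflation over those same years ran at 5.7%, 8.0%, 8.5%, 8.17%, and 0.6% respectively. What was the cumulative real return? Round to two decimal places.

Cumulative inflation factor: 1.057 × 1.080 × 1.085 × 1.0817 × 1.006 ≈ 1.34782.
Nominal growth factor: 1.12041. Real growth factor = 1.12041 / 1.34782 ≈ 0.83128.
Total real return ≈ -16.8725%.

-16.87%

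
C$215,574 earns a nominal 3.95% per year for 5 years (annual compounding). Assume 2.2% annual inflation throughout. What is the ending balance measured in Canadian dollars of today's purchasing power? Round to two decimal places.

C$234,673.67

Nominal value at maturity: C$215,574 × (1 + 3.95%)^5 ≈ C$261,648.86.
Price-level factor over 5 years: (1 + 2.2%)^5 ≈ 1.1149476564.
Dividing the nominal maturity value by the price-level factor gives the value in today's money.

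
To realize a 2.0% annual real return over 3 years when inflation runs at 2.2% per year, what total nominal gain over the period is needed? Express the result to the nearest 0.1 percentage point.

13.3%

Required annual nominal rate: (1+2.0%)(1+2.2%) − 1 = 4.244%.
Cumulative over 3 years: (1 + 0.04244)^3 − 1 ≈ 0.13280.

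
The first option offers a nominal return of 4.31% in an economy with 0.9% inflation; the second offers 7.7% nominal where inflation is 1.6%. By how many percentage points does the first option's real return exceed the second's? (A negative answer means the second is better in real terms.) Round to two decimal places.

The first option real return: 1.0431/1.009 − 1 = 3.380%.
The second real return: 1.077/1.016 − 1 = 6.004%.
Difference: 3.380 − 6.004 = -2.624 pp.

-2.62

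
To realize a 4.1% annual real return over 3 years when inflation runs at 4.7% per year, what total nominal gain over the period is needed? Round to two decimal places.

29.48%

Required annual nominal rate: (1+4.1%)(1+4.7%) − 1 = 8.9927%.
Cumulative over 3 years: (1 + 0.089927)^3 − 1 ≈ 0.29477.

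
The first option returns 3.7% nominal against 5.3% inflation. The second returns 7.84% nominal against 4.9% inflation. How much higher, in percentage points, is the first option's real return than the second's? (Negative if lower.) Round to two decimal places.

The first option real return: 1.037/1.053 − 1 = -1.519%.
The second real return: 1.0784/1.049 − 1 = 2.803%.
Difference: -1.519 − 2.803 = -4.322 pp.

-4.32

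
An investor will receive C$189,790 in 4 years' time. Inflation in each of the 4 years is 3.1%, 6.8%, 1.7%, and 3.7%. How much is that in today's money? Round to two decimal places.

C$163,434.48

Price-level factor over 4 years: 1.031 × 1.068 × 1.017 × 1.037 ≈ 1.1612604289.
Purchasing power today: C$189,790 divided by that factor.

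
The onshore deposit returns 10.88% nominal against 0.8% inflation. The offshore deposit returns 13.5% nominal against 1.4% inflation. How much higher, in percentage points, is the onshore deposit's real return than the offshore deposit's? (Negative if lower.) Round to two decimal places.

-1.93

The onshore deposit real return: 1.1088/1.008 − 1 = 10.000%.
The offshore deposit real return: 1.135/1.014 − 1 = 11.933%.
Difference: 10.000 − 11.933 = -1.933 pp.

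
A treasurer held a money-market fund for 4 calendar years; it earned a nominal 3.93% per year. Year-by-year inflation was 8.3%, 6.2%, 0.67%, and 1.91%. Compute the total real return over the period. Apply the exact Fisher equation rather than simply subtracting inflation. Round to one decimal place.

Cumulative inflation factor: 1.083 × 1.062 × 1.0067 × 1.0191 ≈ 1.17997.
Nominal growth factor: 1.16671. Real growth factor = 1.16671 / 1.17997 ≈ 0.98877.
Total real return ≈ -1.1233%.

-1.1%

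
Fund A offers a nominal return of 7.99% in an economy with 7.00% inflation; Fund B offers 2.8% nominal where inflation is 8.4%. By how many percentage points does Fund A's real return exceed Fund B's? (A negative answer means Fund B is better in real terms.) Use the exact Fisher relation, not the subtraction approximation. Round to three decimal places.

Fund A real return: 1.0799/1.0700 − 1 = 0.9252%.
Fund B real return: 1.028/1.084 − 1 = -5.1661%.
Difference: 0.9252 − (-5.1661) = 6.0913 pp.

6.091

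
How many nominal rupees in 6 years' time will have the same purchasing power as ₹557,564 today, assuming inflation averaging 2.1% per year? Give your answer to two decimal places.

Cumulative price-level factor: (1+2.1%)^6 ≈ 1.1328031618.
The nominal amount required is ₹557,564 scaled up by that factor.

₹631,610.26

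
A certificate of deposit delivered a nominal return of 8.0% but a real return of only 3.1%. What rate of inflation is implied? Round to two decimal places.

From (1+r_nom) = (1+r_real)(1+π), we get 1+π = (1 + 8.0%)/(1 + 3.1%) = 1.080/1.031 ≈ 1.04753.
So π ≈ 4.7527%.

4.75%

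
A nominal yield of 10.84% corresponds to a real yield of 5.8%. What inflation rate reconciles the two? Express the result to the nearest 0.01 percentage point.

From (1+r_nom) = (1+r_real)(1+π), we get 1+π = (1 + 10.84%)/(1 + 5.8%) = 1.1084/1.058 ≈ 1.04764.
So π ≈ 4.7637%.

4.76%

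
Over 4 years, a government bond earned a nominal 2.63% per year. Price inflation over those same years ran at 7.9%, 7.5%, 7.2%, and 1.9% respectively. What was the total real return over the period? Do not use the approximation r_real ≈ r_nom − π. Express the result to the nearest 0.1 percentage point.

-12.4%

Cumulative inflation factor: 1.079 × 1.075 × 1.072 × 1.019 ≈ 1.26706.
Nominal growth factor: 1.10942. Real growth factor = 1.10942 / 1.26706 ≈ 0.87559.
Total real return ≈ -12.4415%.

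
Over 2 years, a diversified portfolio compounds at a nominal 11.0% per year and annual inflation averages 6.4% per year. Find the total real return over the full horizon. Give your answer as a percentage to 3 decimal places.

The annual real rate is (1+11.0%)/(1+6.4%) − 1 = 4.3233%.
Compounded over 2 years: (1 + 0.043233)^2 − 1 ≈ 0.08834.

8.834%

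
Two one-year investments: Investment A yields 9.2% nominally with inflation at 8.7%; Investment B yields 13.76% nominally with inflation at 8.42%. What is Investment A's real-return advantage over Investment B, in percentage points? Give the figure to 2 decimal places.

Investment A real return: 1.092/1.087 − 1 = 0.460%.
Investment B real return: 1.1376/1.0842 − 1 = 4.925%.
Difference: 0.460 − 4.925 = -4.465 pp.

-4.47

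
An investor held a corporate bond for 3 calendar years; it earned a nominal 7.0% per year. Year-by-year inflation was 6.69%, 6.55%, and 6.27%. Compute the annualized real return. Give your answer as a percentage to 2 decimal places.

0.47%

Cumulative inflation factor: 1.0669 × 1.0655 × 1.0627 ≈ 1.20806.
Nominal growth factor: 1.22504. Real growth factor = 1.22504 / 1.20806 ≈ 1.01406.
Annualized: 1.01406^(1/3) − 1 ≈ 0.00466.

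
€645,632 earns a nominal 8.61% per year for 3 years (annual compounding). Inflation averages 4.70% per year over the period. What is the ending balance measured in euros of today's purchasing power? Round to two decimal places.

€720,699.87

Nominal value at maturity: €645,632 × (1 + 8.61%)^3 ≈ €827,169.45.
Price-level factor over 3 years: (1 + 4.70%)^3 = 1.147730823.
Dividing the nominal maturity value by the price-level factor gives the value in today's money.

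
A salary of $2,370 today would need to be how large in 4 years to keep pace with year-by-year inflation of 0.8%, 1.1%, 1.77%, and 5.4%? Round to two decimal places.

Cumulative price-level factor: 1.008 × 1.011 × 1.0177 × 1.054 ≈ 1.0931306539.
The nominal amount required is $2,370 scaled up by that factor.

$2,590.72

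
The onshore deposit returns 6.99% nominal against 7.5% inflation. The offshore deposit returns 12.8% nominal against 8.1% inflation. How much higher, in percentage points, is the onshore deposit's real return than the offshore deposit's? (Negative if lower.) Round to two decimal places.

The onshore deposit real return: 1.0699/1.075 − 1 = -0.474%.
The offshore deposit real return: 1.128/1.081 − 1 = 4.348%.
Difference: -0.474 − 4.348 = -4.822 pp.

-4.82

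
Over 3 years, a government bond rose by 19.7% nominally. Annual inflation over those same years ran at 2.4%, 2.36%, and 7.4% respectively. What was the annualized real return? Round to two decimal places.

2.07%

Cumulative inflation factor: 1.024 × 1.0236 × 1.074 ≈ 1.12573.
Nominal growth factor: 1.19700. Real growth factor = 1.19700 / 1.12573 ≈ 1.06331.
Annualized: 1.06331^(1/3) − 1 ≈ 0.02067.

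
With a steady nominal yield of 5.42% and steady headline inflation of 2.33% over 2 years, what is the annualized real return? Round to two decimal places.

3.02%

With constant rates the annual real return is the same each year: (1+5.42%)/(1+2.33%) − 1 = 0.03020.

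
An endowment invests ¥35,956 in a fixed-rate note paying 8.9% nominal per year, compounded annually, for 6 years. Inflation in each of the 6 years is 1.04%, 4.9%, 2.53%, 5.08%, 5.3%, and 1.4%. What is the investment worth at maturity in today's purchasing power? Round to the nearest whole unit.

¥49,185

Nominal value at maturity: ¥35,956 × (1 + 8.9%)^6 ≈ ¥59,971.
Price-level factor over 6 years: 1.0104 × 1.049 × 1.0253 × 1.0508 × 1.053 × 1.014 ≈ 1.2192876458.
The maturity value deflated by that factor is the answer in today's purchasing power.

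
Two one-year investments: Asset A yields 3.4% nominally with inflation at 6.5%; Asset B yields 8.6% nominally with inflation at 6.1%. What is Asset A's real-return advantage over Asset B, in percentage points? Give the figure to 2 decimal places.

-5.27

Asset A real return: 1.034/1.065 − 1 = -2.911%.
Asset B real return: 1.086/1.061 − 1 = 2.356%.
Difference: -2.911 − 2.356 = -5.267 pp.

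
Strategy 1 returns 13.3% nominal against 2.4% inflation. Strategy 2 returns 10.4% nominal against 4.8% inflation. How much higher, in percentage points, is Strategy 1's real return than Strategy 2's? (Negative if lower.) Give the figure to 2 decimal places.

Strategy 1 real return: 1.133/1.024 − 1 = 10.645%.
Strategy 2 real return: 1.104/1.048 − 1 = 5.344%.
Difference: 10.645 − 5.344 = 5.301 pp.

5.30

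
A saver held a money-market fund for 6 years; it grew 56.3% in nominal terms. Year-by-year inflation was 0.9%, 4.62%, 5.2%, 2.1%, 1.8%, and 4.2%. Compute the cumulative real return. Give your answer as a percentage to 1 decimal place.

Cumulative inflation factor: 1.009 × 1.0462 × 1.052 × 1.021 × 1.018 × 1.042 ≈ 1.20272.
Nominal growth factor: 1.56300. Real growth factor = 1.56300 / 1.20272 ≈ 1.29956.
Total real return ≈ 29.9559%.

30.0%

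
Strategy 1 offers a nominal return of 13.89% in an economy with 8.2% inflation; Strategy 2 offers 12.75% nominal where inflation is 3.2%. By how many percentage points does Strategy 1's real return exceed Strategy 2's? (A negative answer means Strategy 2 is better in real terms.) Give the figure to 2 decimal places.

Strategy 1 real return: 1.1389/1.082 − 1 = 5.259%.
Strategy 2 real return: 1.1275/1.032 − 1 = 9.254%.
Difference: 5.259 − 9.254 = -3.995 pp.

-4.00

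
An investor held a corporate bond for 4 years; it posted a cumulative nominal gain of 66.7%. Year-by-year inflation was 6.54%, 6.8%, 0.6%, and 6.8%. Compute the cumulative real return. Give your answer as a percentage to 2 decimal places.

Cumulative inflation factor: 1.0654 × 1.068 × 1.006 × 1.068 ≈ 1.22251.
Nominal growth factor: 1.66700. Real growth factor = 1.66700 / 1.22251 ≈ 1.36359.
Total real return ≈ 36.3586%.

36.36%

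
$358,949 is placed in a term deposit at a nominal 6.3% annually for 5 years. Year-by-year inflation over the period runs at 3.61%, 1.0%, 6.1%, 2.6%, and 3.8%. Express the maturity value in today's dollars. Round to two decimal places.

Nominal value at maturity: $358,949 × (1 + 6.3%)^5 ≈ $487,190.79.
Price-level factor over 5 years: 1.0361 × 1.010 × 1.061 × 1.026 × 1.038 ≈ 1.1824509803.
The maturity value deflated by that factor is the answer in today's purchasing power.

$412,017.75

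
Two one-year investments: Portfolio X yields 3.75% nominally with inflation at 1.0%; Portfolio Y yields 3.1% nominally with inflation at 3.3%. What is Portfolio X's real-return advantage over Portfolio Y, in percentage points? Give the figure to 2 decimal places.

2.92

Portfolio X real return: 1.0375/1.010 − 1 = 2.723%.
Portfolio Y real return: 1.031/1.033 − 1 = -0.194%.
Difference: 2.723 − (-0.194) = 2.917 pp.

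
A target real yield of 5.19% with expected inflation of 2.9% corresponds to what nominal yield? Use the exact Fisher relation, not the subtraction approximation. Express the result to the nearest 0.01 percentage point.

8.24%

By the Fisher equation, 1 + r_nom = (1 + 5.19%)(1 + 2.9%) = 1.0519 × 1.029 = 1.0824051.
So r_nom = 8.24051%.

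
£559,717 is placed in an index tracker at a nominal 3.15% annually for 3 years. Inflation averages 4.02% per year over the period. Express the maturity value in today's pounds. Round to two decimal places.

Nominal value at maturity: £559,717 × (1 + 3.15%)^3 ≈ £614,293.89.
Price-level factor over 3 years: (1 + 4.02%)^3 ≈ 1.1255130848.
The maturity value deflated by that factor is the answer in today's purchasing power.

£545,790.09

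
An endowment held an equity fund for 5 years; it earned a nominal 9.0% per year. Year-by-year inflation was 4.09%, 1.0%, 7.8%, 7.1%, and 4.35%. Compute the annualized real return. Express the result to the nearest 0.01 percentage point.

3.97%

Cumulative inflation factor: 1.0409 × 1.010 × 1.078 × 1.071 × 1.0435 ≈ 1.26658.
Nominal growth factor: 1.53862. Real growth factor = 1.53862 / 1.26658 ≈ 1.21479.
Annualized: 1.21479^(1/5) − 1 ≈ 0.03968.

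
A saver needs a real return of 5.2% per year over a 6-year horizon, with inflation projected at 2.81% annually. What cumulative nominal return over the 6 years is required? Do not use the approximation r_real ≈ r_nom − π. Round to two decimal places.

60.07%

Required annual nominal rate: (1+5.2%)(1+2.81%) − 1 = 8.15612%.
Cumulative over 6 years: (1 + 0.0815612)^6 − 1 ≈ 0.60069.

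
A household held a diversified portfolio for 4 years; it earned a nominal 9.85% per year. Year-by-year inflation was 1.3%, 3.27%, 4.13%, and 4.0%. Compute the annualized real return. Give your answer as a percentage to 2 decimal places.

6.48%

Cumulative inflation factor: 1.013 × 1.0327 × 1.0413 × 1.040 ≈ 1.13290.
Nominal growth factor: 1.45613. Real growth factor = 1.45613 / 1.13290 ≈ 1.28531.
Annualized: 1.28531^(1/4) − 1 ≈ 0.06476.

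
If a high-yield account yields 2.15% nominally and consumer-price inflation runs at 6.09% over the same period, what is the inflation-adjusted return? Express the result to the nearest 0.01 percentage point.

Real return via the Fisher equation: (1 + 2.15%)/(1 + 6.09%) − 1 = 1.0215/1.0609 − 1 ≈ -0.03714.

-3.71%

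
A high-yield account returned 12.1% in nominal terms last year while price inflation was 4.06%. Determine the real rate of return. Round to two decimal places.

Real return via the Fisher equation: (1 + 12.1%)/(1 + 4.06%) − 1 = 1.121/1.0406 − 1 ≈ 0.07726.

7.73%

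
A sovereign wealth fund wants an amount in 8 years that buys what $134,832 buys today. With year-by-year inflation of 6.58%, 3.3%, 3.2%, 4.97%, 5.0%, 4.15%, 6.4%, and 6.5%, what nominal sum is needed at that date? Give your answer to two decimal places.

$199,275.41

Cumulative price-level factor: 1.0658 × 1.033 × 1.032 × 1.0497 × 1.050 × 1.0415 × 1.064 × 1.065 ≈ 1.4779534003.
Multiplying $134,832 by the price-level factor gives the future nominal sum.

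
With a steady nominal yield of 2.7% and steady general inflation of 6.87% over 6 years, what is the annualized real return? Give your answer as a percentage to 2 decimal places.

-3.90%

With constant rates the annual real return is the same each year: (1+2.7%)/(1+6.87%) − 1 = -0.03902.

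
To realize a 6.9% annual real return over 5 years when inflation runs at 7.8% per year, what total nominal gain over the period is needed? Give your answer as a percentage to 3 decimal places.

Required annual nominal rate: (1+6.9%)(1+7.8%) − 1 = 15.2382%.
Cumulative over 5 years: (1 + 0.152382)^5 − 1 ≈ 1.03227.

103.227%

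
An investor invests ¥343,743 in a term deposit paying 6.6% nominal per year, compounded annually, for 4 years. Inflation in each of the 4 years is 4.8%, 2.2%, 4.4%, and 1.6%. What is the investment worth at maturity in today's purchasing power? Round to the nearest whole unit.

Nominal value at maturity: ¥343,743 × (1 + 6.6%)^4 ≈ ¥443,877.
Price-level factor over 4 years: 1.048 × 1.022 × 1.044 × 1.016 ≈ 1.1360733834.
Dividing the nominal maturity value by the price-level factor gives the value in today's money.

¥390,712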